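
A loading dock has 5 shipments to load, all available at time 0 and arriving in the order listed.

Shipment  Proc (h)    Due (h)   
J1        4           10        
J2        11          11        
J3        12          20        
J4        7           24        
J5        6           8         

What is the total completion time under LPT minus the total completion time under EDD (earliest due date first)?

31

LPT (decreasing processing time): J3 J2 J4 J5 J1.
J3: 0→12
J2: 12→23
J4: 23→30
J5: 30→36
J1: 36→40
Sum = 12+23+30+36+40 = 141.
EDD (increasing due date): J5 J1 J2 J3 J4.
J5: 0→6
J1: 6→10
J2: 10→21
J3: 21→33
J4: 33→40
Sum = 6+10+21+33+40 = 110.
Difference = 141 − 110 = 31.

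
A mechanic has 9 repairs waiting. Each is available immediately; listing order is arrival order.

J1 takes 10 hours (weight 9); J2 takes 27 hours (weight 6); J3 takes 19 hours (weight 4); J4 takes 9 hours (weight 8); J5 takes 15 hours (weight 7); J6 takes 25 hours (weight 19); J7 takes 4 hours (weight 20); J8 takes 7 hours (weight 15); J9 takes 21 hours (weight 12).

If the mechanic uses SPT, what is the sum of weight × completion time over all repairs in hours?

SPT (increasing processing time): J7 J8 J4 J1 J5 J3 J9 J6 J2.
J7: finishes 4, weight 20, w·C = 80
J8: finishes 11, weight 15, w·C = 165
J4: finishes 20, weight 8, w·C = 160
J1: finishes 30, weight 9, w·C = 270
J5: finishes 45, weight 7, w·C = 315
J3: finishes 64, weight 4, w·C = 256
J9: finishes 85, weight 12, w·C = 1020
J6: finishes 110, weight 19, w·C = 2090
J2: finishes 137, weight 6, w·C = 822
Sum = 80+165+160+270+315+256+1020+2090+822 = 5178.

5178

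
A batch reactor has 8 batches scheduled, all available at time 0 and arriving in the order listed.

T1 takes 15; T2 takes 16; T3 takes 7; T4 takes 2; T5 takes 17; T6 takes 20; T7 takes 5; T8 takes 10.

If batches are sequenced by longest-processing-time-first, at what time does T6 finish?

20

LPT (decreasing processing time): T6 T5 T2 T1 T8 T3 T7 T4.
T6: 0→20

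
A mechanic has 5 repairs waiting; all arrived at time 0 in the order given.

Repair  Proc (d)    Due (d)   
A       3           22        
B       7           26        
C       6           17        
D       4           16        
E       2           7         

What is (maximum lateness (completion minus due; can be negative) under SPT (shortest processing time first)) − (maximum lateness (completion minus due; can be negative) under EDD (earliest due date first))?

2

SPT (increasing processing time): E A D C B.
E: 0→2, due 7, lateness -5
A: 2→5, due 22, lateness -17
D: 5→9, due 16, lateness -7
C: 9→15, due 17, lateness -2
B: 15→22, due 26, lateness -4
Maximum = -2.
EDD (increasing due date): E D C A B.
E: 0→2, due 7, lateness -5
D: 2→6, due 16, lateness -10
C: 6→12, due 17, lateness -5
A: 12→15, due 22, lateness -7
B: 15→22, due 26, lateness -4
Maximum = -4.
Difference = -2 − -4 = 2.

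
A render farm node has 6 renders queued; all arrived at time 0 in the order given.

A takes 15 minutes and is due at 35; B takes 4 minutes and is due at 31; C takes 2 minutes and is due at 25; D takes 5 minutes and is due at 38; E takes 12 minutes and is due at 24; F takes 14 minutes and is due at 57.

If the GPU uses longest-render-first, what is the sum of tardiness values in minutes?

LPT (decreasing processing time): A F E D B C.
A: 0→15, due 35, tardiness 0
F: 15→29, due 57, tardiness 0
E: 29→41, due 24, tardiness 17
D: 41→46, due 38, tardiness 8
B: 46→50, due 31, tardiness 19
C: 50→52, due 25, tardiness 27
Sum = 0+0+17+8+19+27 = 71.

71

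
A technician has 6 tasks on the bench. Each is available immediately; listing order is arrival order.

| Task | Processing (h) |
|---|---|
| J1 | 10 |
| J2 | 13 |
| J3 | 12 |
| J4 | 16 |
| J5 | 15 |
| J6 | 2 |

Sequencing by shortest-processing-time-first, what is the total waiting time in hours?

127

SPT (increasing processing time): J6 J1 J3 J2 J5 J4.
J6: waits 0, runs 0→2
J1: waits 2, runs 2→12
J3: waits 12, runs 12→24
J2: waits 24, runs 24→37
J5: waits 37, runs 37→52
J4: waits 52, runs 52→68
Sum = 0+2+12+24+37+52 = 127.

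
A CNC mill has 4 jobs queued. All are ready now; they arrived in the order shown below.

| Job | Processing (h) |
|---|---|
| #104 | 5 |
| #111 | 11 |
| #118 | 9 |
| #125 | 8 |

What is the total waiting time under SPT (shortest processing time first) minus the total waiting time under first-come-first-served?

-6

SPT (increasing processing time): #104 #125 #118 #111.
#104: waits 0, runs 0→5
#125: waits 5, runs 5→13
#118: waits 13, runs 13→22
#111: waits 22, runs 22→33
Sum = 0+5+13+22 = 40.
FIFO (arrival order): #104 #111 #118 #125.
#104: waits 0, runs 0→5
#111: waits 5, runs 5→16
#118: waits 16, runs 16→25
#125: waits 25, runs 25→33
Sum = 0+5+16+25 = 46.
Difference = 40 − 46 = -6.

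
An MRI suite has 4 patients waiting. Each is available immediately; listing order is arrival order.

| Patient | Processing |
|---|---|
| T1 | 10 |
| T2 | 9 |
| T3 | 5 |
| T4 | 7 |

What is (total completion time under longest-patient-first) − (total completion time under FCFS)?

LPT (decreasing processing time): T1 T2 T4 T3.
T1: 0→10
T2: 10→19
T4: 19→26
T3: 26→31
Sum = 10+19+26+31 = 86.
FIFO (arrival order): T1 T2 T3 T4.
T1: 0→10
T2: 10→19
T3: 19→24
T4: 24→31
Sum = 10+19+24+31 = 84.
Difference = 86 − 84 = 2.

2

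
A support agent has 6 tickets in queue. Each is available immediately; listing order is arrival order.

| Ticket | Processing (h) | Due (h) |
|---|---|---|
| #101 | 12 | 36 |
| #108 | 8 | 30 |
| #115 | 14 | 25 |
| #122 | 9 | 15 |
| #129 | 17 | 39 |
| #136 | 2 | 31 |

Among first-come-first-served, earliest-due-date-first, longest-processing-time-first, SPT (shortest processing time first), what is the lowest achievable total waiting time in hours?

FIFO (arrival order): #101 #108 #115 #122 #129 #136.
#101: waits 0, runs 0→12
#108: waits 12, runs 12→20
#115: waits 20, runs 20→34
#122: waits 34, runs 34→43
#129: waits 43, runs 43→60
#136: waits 60, runs 60→62
Sum = 0+12+20+34+43+60 = 169.
EDD (increasing due date): #122 #115 #108 #136 #101 #129.
#122: waits 0, runs 0→9
#115: waits 9, runs 9→23
#108: waits 23, runs 23→31
#136: waits 31, runs 31→33
#101: waits 33, runs 33→45
#129: waits 45, runs 45→62
Sum = 0+9+23+31+33+45 = 141.
LPT (decreasing processing time): #129 #115 #101 #122 #108 #136.
#129: waits 0, runs 0→17
#115: waits 17, runs 17→31
#101: waits 31, runs 31→43
#122: waits 43, runs 43→52
#108: waits 52, runs 52→60
#136: waits 60, runs 60→62
Sum = 0+17+31+43+52+60 = 203.
SPT (increasing processing time): #136 #108 #122 #101 #115 #129.
#136: waits 0, runs 0→2
#108: waits 2, runs 2→10
#122: waits 10, runs 10→19
#101: waits 19, runs 19→31
#115: waits 31, runs 31→45
#129: waits 45, runs 45→62
Sum = 0+2+10+19+31+45 = 107.
FIFO 169, EDD 141, LPT 203, SPT 107 → minimum 107.

107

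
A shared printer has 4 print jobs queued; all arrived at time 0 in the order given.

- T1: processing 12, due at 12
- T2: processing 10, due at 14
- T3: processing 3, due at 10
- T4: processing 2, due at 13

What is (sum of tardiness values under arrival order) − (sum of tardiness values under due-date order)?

FIFO (arrival order): T1 T2 T3 T4.
T1: 0→12, due 12, tardiness 0
T2: 12→22, due 14, tardiness 8
T3: 22→25, due 10, tardiness 15
T4: 25→27, due 13, tardiness 14
Sum = 0+8+15+14 = 37.
EDD (increasing due date): T3 T1 T4 T2.
T3: 0→3, due 10, tardiness 0
T1: 3→15, due 12, tardiness 3
T4: 15→17, due 13, tardiness 4
T2: 17→27, due 14, tardiness 13
Sum = 0+3+4+13 = 20.
Difference = 37 − 20 = 17.

17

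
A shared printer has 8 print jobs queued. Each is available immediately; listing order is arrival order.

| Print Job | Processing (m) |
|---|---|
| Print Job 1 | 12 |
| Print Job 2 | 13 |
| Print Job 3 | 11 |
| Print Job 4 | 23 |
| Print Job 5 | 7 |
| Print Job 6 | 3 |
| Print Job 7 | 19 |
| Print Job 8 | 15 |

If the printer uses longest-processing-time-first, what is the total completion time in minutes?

570

LPT (decreasing processing time): Print Job 4 Print Job 7 Print Job 8 Print Job 2 Print Job 1 Print Job 3 Print Job 5 Print Job 6.
Print Job 4: 0→23
Print Job 7: 23→42
Print Job 8: 42→57
Print Job 2: 57→70
Print Job 1: 70→82
Print Job 3: 82→93
Print Job 5: 93→100
Print Job 6: 100→103
Sum = 23+42+57+70+82+93+100+103 = 570.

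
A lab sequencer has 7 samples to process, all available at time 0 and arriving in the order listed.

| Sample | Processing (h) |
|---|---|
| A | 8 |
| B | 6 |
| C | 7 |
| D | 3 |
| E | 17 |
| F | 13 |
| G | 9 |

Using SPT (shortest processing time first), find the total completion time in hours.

SPT (increasing processing time): D B C A G F E.
D: 0→3
B: 3→9
C: 9→16
A: 16→24
G: 24→33
F: 33→46
E: 46→63
Sum = 3+9+16+24+33+46+63 = 194.

194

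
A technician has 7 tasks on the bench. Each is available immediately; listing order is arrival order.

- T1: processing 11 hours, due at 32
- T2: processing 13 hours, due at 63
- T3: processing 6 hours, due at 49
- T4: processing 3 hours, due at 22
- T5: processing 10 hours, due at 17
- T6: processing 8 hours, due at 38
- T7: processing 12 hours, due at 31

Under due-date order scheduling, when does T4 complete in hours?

EDD (increasing due date): T5 T4 T7 T1 T6 T3 T2.
T5: 0→10
T4: 10→13

13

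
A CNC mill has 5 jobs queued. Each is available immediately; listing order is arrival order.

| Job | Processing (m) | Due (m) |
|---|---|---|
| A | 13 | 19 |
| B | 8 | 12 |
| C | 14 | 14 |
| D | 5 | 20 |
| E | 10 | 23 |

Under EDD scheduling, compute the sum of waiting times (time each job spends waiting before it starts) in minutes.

105

EDD (increasing due date): B C A D E.
B: waits 0, runs 0→8
C: waits 8, runs 8→22
A: waits 22, runs 22→35
D: waits 35, runs 35→40
E: waits 40, runs 40→50
Sum = 0+8+22+35+40 = 105.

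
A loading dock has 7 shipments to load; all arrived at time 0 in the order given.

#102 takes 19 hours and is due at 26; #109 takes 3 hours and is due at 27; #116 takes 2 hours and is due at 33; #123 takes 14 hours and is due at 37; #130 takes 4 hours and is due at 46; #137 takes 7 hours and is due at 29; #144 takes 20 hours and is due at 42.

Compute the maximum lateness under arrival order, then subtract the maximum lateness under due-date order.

FIFO (arrival order): #102 #109 #116 #123 #130 #137 #144.
#102: 0→19, due 26, lateness -7
#109: 19→22, due 27, lateness -5
#116: 22→24, due 33, lateness -9
#123: 24→38, due 37, lateness 1
#130: 38→42, due 46, lateness -4
#137: 42→49, due 29, lateness 20
#144: 49→69, due 42, lateness 27
Maximum = 27.
EDD (increasing due date): #102 #109 #137 #116 #123 #144 #130.
#102: 0→19, due 26, lateness -7
#109: 19→22, due 27, lateness -5
#137: 22→29, due 29, lateness 0
#116: 29→31, due 33, lateness -2
#123: 31→45, due 37, lateness 8
#144: 45→65, due 42, lateness 23
#130: 65→69, due 46, lateness 23
Maximum = 23.
Difference = 27 − 23 = 4.

4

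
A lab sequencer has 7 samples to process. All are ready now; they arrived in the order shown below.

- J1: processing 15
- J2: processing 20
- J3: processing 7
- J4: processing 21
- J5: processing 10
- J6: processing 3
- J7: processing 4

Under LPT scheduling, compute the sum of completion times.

LPT (decreasing processing time): J4 J2 J1 J5 J3 J7 J6.
J4: 0→21
J2: 21→41
J1: 41→56
J5: 56→66
J3: 66→73
J7: 73→77
J6: 77→80
Sum = 21+41+56+66+73+77+80 = 414.

414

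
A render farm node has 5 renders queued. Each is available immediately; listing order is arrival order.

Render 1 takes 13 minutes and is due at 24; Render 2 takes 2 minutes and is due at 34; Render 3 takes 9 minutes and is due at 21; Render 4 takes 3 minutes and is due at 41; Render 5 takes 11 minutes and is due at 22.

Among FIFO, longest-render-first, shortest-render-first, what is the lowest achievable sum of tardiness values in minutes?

FIFO (arrival order): Render 1 Render 2 Render 3 Render 4 Render 5.
Render 1: 0→13, due 24, tardiness 0
Render 2: 13→15, due 34, tardiness 0
Render 3: 15→24, due 21, tardiness 3
Render 4: 24→27, due 41, tardiness 0
Render 5: 27→38, due 22, tardiness 16
Sum = 0+0+3+0+16 = 19.
LPT (decreasing processing time): Render 1 Render 5 Render 3 Render 4 Render 2.
Render 1: 0→13, due 24, tardiness 0
Render 5: 13→24, due 22, tardiness 2
Render 3: 24→33, due 21, tardiness 12
Render 4: 33→36, due 41, tardiness 0
Render 2: 36→38, due 34, tardiness 4
Sum = 0+2+12+0+4 = 18.
SPT (increasing processing time): Render 2 Render 4 Render 3 Render 5 Render 1.
Render 2: 0→2, due 34, tardiness 0
Render 4: 2→5, due 41, tardiness 0
Render 3: 5→14, due 21, tardiness 0
Render 5: 14→25, due 22, tardiness 3
Render 1: 25→38, due 24, tardiness 14
Sum = 0+0+0+3+14 = 17.
FIFO 19, LPT 18, SPT 17 → minimum 17.

17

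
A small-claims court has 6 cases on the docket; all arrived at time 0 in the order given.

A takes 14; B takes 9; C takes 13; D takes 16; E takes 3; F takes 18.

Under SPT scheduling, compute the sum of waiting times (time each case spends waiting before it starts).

134

SPT (increasing processing time): E B C A D F.
E: waits 0, runs 0→3
B: waits 3, runs 3→12
C: waits 12, runs 12→25
A: waits 25, runs 25→39
D: waits 39, runs 39→55
F: waits 55, runs 55→73
Sum = 0+3+12+25+39+55 = 134.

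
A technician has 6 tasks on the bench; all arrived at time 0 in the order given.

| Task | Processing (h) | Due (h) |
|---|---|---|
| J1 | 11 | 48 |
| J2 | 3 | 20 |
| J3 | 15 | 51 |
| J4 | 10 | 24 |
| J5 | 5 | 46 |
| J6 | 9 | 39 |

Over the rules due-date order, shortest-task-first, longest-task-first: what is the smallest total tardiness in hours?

2

EDD (increasing due date): J2 J4 J6 J5 J1 J3.
J2: 0→3, due 20, tardiness 0
J4: 3→13, due 24, tardiness 0
J6: 13→22, due 39, tardiness 0
J5: 22→27, due 46, tardiness 0
J1: 27→38, due 48, tardiness 0
J3: 38→53, due 51, tardiness 2
Sum = 0+0+0+0+0+2 = 2.
SPT (increasing processing time): J2 J5 J6 J4 J1 J3.
J2: 0→3, due 20, tardiness 0
J5: 3→8, due 46, tardiness 0
J6: 8→17, due 39, tardiness 0
J4: 17→27, due 24, tardiness 3
J1: 27→38, due 48, tardiness 0
J3: 38→53, due 51, tardiness 2
Sum = 0+0+0+3+0+2 = 5.
LPT (decreasing processing time): J3 J1 J4 J6 J5 J2.
J3: 0→15, due 51, tardiness 0
J1: 15→26, due 48, tardiness 0
J4: 26→36, due 24, tardiness 12
J6: 36→45, due 39, tardiness 6
J5: 45→50, due 46, tardiness 4
J2: 50→53, due 20, tardiness 33
Sum = 0+0+12+6+4+33 = 55.
EDD 2, SPT 5, LPT 55 → minimum 2.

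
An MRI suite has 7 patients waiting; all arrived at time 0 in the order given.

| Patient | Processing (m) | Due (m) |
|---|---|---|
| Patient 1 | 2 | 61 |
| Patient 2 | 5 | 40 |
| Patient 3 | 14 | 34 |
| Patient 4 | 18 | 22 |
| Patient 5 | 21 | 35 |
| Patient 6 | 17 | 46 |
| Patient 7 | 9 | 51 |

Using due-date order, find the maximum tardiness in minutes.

EDD (increasing due date): Patient 4 Patient 3 Patient 5 Patient 2 Patient 6 Patient 7 Patient 1.
Patient 4: 0→18, due 22, tardiness 0
Patient 3: 18→32, due 34, tardiness 0
Patient 5: 32→53, due 35, tardiness 18
Patient 2: 53→58, due 40, tardiness 18
Patient 6: 58→75, due 46, tardiness 29
Patient 7: 75→84, due 51, tardiness 33
Patient 1: 84→86, due 61, tardiness 25
Maximum = 33.

33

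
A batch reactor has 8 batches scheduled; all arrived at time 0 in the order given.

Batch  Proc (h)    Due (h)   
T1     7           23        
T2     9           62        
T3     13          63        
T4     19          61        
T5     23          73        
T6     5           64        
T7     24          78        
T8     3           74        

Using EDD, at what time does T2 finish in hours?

35

EDD (increasing due date): T1 T4 T2 T3 T6 T5 T8 T7.
T1: 0→7
T4: 7→26
T2: 26→35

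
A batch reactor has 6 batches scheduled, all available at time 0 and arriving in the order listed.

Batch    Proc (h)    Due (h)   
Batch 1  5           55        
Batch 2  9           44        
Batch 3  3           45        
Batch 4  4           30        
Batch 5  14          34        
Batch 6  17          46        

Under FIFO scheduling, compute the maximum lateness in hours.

6

FIFO (arrival order): Batch 1 Batch 2 Batch 3 Batch 4 Batch 5 Batch 6.
Batch 1: 0→5, due 55, lateness -50
Batch 2: 5→14, due 44, lateness -30
Batch 3: 14→17, due 45, lateness -28
Batch 4: 17→21, due 30, lateness -9
Batch 5: 21→35, due 34, lateness 1
Batch 6: 35→52, due 46, lateness 6
Maximum = 6.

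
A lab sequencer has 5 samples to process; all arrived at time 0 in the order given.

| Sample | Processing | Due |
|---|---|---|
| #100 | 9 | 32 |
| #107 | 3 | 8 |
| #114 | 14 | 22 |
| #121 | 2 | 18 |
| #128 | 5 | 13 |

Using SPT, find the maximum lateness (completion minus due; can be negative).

11

SPT (increasing processing time): #121 #107 #128 #100 #114.
#121: 0→2, due 18, lateness -16
#107: 2→5, due 8, lateness -3
#128: 5→10, due 13, lateness -3
#100: 10→19, due 32, lateness -13
#114: 19→33, due 22, lateness 11
Maximum = 11.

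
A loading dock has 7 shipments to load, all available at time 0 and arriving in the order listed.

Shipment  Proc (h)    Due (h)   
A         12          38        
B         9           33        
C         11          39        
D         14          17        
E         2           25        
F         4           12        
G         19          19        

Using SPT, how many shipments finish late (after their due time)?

2

SPT (increasing processing time): E F B C A D G.
E: 0→2, due 25, tardiness 0
F: 2→6, due 12, tardiness 0
B: 6→15, due 33, tardiness 0
C: 15→26, due 39, tardiness 0
A: 26→38, due 38, tardiness 0
D: 38→52, due 17, tardiness 35
G: 52→71, due 19, tardiness 52
Late shipments: 2.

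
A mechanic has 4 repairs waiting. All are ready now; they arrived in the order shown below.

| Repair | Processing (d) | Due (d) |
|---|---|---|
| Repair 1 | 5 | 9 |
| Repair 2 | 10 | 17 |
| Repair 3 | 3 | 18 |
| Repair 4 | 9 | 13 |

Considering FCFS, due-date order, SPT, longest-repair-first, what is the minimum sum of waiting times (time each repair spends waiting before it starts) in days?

28

FIFO (arrival order): Repair 1 Repair 2 Repair 3 Repair 4.
Repair 1: waits 0, runs 0→5
Repair 2: waits 5, runs 5→15
Repair 3: waits 15, runs 15→18
Repair 4: waits 18, runs 18→27
Sum = 0+5+15+18 = 38.
EDD (increasing due date): Repair 1 Repair 4 Repair 2 Repair 3.
Repair 1: waits 0, runs 0→5
Repair 4: waits 5, runs 5→14
Repair 2: waits 14, runs 14→24
Repair 3: waits 24, runs 24→27
Sum = 0+5+14+24 = 43.
SPT (increasing processing time): Repair 3 Repair 1 Repair 4 Repair 2.
Repair 3: waits 0, runs 0→3
Repair 1: waits 3, runs 3→8
Repair 4: waits 8, runs 8→17
Repair 2: waits 17, runs 17→27
Sum = 0+3+8+17 = 28.
LPT (decreasing processing time): Repair 2 Repair 4 Repair 1 Repair 3.
Repair 2: waits 0, runs 0→10
Repair 4: waits 10, runs 10→19
Repair 1: waits 19, runs 19→24
Repair 3: waits 24, runs 24→27
Sum = 0+10+19+24 = 53.
FIFO 38, EDD 43, SPT 28, LPT 53 → minimum 28.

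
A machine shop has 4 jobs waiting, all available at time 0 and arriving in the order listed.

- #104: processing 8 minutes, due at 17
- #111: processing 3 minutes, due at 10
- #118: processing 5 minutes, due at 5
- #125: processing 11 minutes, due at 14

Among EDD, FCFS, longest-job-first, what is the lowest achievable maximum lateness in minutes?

10

EDD (increasing due date): #118 #111 #125 #104.
#118: 0→5, due 5, lateness 0
#111: 5→8, due 10, lateness -2
#125: 8→19, due 14, lateness 5
#104: 19→27, due 17, lateness 10
Maximum = 10.
FIFO (arrival order): #104 #111 #118 #125.
#104: 0→8, due 17, lateness -9
#111: 8→11, due 10, lateness 1
#118: 11→16, due 5, lateness 11
#125: 16→27, due 14, lateness 13
Maximum = 13.
LPT (decreasing processing time): #125 #104 #118 #111.
#125: 0→11, due 14, lateness -3
#104: 11→19, due 17, lateness 2
#118: 19→24, due 5, lateness 19
#111: 24→27, due 10, lateness 17
Maximum = 19.
EDD 10, FIFO 13, LPT 19 → minimum 10.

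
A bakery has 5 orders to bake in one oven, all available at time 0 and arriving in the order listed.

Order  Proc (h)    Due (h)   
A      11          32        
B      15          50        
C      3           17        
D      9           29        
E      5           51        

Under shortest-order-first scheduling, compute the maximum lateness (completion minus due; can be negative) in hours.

SPT (increasing processing time): C E D A B.
C: 0→3, due 17, lateness -14
E: 3→8, due 51, lateness -43
D: 8→17, due 29, lateness -12
A: 17→28, due 32, lateness -4
B: 28→43, due 50, lateness -7
Maximum = -4.

-4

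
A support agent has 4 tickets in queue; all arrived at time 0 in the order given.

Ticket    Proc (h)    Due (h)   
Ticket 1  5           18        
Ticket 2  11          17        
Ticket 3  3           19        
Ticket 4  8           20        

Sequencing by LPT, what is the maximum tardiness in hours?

LPT (decreasing processing time): Ticket 2 Ticket 4 Ticket 1 Ticket 3.
Ticket 2: 0→11, due 17, tardiness 0
Ticket 4: 11→19, due 20, tardiness 0
Ticket 1: 19→24, due 18, tardiness 6
Ticket 3: 24→27, due 19, tardiness 8
Maximum = 8.

8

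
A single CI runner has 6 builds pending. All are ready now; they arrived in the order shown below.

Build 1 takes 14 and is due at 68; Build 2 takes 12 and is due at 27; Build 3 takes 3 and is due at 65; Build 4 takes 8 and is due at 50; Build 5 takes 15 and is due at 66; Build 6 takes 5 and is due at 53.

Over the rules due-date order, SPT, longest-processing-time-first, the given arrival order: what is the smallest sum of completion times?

EDD (increasing due date): Build 2 Build 4 Build 6 Build 3 Build 5 Build 1.
Build 2: 0→12
Build 4: 12→20
Build 6: 20→25
Build 3: 25→28
Build 5: 28→43
Build 1: 43→57
Sum = 12+20+25+28+43+57 = 185.
SPT (increasing processing time): Build 3 Build 6 Build 4 Build 2 Build 1 Build 5.
Build 3: 0→3
Build 6: 3→8
Build 4: 8→16
Build 2: 16→28
Build 1: 28→42
Build 5: 42→57
Sum = 3+8+16+28+42+57 = 154.
LPT (decreasing processing time): Build 5 Build 1 Build 2 Build 4 Build 6 Build 3.
Build 5: 0→15
Build 1: 15→29
Build 2: 29→41
Build 4: 41→49
Build 6: 49→54
Build 3: 54→57
Sum = 15+29+41+49+54+57 = 245.
FIFO (arrival order): Build 1 Build 2 Build 3 Build 4 Build 5 Build 6.
Build 1: 0→14
Build 2: 14→26
Build 3: 26→29
Build 4: 29→37
Build 5: 37→52
Build 6: 52→57
Sum = 14+26+29+37+52+57 = 215.
EDD 185, SPT 154, LPT 245, FIFO 215 → minimum 154.

154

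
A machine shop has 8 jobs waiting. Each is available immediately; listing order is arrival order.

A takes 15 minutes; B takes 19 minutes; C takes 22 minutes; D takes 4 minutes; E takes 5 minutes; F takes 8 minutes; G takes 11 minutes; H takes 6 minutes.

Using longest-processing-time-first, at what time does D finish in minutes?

LPT (decreasing processing time): C B A G F H E D.
C: 0→22
B: 22→41
A: 41→56
G: 56→67
F: 67→75
H: 75→81
E: 81→86
D: 86→90

90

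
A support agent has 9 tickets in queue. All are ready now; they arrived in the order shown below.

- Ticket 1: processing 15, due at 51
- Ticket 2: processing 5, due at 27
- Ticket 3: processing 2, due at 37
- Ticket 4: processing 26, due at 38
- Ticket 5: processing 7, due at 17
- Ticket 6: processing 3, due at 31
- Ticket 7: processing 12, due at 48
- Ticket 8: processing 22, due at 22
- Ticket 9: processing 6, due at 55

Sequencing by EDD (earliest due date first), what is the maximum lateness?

43

EDD (increasing due date): Ticket 5 Ticket 8 Ticket 2 Ticket 6 Ticket 3 Ticket 4 Ticket 7 Ticket 1 Ticket 9.
Ticket 5: 0→7, due 17, lateness -10
Ticket 8: 7→29, due 22, lateness 7
Ticket 2: 29→34, due 27, lateness 7
Ticket 6: 34→37, due 31, lateness 6
Ticket 3: 37→39, due 37, lateness 2
Ticket 4: 39→65, due 38, lateness 27
Ticket 7: 65→77, due 48, lateness 29
Ticket 1: 77→92, due 51, lateness 41
Ticket 9: 92→98, due 55, lateness 43
Maximum = 43.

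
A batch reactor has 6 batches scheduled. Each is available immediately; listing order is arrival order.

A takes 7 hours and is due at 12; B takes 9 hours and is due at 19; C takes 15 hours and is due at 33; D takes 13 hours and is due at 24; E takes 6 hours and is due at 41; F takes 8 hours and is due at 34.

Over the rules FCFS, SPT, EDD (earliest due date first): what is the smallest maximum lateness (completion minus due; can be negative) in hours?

18

FIFO (arrival order): A B C D E F.
A: 0→7, due 12, lateness -5
B: 7→16, due 19, lateness -3
C: 16→31, due 33, lateness -2
D: 31→44, due 24, lateness 20
E: 44→50, due 41, lateness 9
F: 50→58, due 34, lateness 24
Maximum = 24.
SPT (increasing processing time): E A F B D C.
E: 0→6, due 41, lateness -35
A: 6→13, due 12, lateness 1
F: 13→21, due 34, lateness -13
B: 21→30, due 19, lateness 11
D: 30→43, due 24, lateness 19
C: 43→58, due 33, lateness 25
Maximum = 25.
EDD (increasing due date): A B D C F E.
A: 0→7, due 12, lateness -5
B: 7→16, due 19, lateness -3
D: 16→29, due 24, lateness 5
C: 29→44, due 33, lateness 11
F: 44→52, due 34, lateness 18
E: 52→58, due 41, lateness 17
Maximum = 18.
FIFO 24, SPT 25, EDD 18 → minimum 18.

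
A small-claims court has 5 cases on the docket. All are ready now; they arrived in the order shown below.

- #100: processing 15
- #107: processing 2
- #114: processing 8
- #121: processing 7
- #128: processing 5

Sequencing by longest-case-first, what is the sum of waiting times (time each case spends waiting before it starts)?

LPT (decreasing processing time): #100 #114 #121 #128 #107.
#100: waits 0, runs 0→15
#114: waits 15, runs 15→23
#121: waits 23, runs 23→30
#128: waits 30, runs 30→35
#107: waits 35, runs 35→37
Sum = 0+15+23+30+35 = 103.

103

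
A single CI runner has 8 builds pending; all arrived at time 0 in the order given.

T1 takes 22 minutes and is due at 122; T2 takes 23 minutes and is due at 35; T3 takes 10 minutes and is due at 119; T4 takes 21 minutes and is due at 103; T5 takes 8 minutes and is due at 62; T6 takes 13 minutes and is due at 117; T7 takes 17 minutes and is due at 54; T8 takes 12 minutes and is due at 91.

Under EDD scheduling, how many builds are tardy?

EDD (increasing due date): T2 T7 T5 T8 T4 T6 T3 T1.
T2: 0→23, due 35, tardiness 0
T7: 23→40, due 54, tardiness 0
T5: 40→48, due 62, tardiness 0
T8: 48→60, due 91, tardiness 0
T4: 60→81, due 103, tardiness 0
T6: 81→94, due 117, tardiness 0
T3: 94→104, due 119, tardiness 0
T1: 104→126, due 122, tardiness 4
Late builds: 1.

1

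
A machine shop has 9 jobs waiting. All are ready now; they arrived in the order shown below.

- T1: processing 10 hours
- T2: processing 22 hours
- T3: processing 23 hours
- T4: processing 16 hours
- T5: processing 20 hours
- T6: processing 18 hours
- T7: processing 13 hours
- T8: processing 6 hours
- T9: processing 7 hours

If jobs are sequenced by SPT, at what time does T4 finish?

SPT (increasing processing time): T8 T9 T1 T7 T4 T6 T5 T2 T3.
T8: 0→6
T9: 6→13
T1: 13→23
T7: 23→36
T4: 36→52

52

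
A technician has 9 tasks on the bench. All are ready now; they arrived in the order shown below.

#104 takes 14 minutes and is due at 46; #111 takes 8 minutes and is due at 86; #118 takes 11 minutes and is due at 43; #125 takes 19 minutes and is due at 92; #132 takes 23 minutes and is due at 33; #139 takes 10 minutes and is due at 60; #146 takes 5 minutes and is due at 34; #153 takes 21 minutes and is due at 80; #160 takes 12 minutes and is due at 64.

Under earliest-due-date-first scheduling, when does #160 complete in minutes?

EDD (increasing due date): #132 #146 #118 #104 #139 #160 #153 #111 #125.
#132: 0→23
#146: 23→28
#118: 28→39
#104: 39→53
#139: 53→63
#160: 63→75

75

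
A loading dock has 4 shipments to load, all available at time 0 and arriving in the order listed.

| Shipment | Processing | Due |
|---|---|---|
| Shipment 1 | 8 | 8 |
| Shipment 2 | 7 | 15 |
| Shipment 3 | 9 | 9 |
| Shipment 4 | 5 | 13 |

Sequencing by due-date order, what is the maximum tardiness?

EDD (increasing due date): Shipment 1 Shipment 3 Shipment 4 Shipment 2.
Shipment 1: 0→8, due 8, tardiness 0
Shipment 3: 8→17, due 9, tardiness 8
Shipment 4: 17→22, due 13, tardiness 9
Shipment 2: 22→29, due 15, tardiness 14
Maximum = 14.

14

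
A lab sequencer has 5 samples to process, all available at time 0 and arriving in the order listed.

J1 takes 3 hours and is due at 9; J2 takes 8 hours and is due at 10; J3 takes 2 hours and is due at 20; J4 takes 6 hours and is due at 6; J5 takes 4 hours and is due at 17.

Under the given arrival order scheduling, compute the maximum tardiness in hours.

FIFO (arrival order): J1 J2 J3 J4 J5.
J1: 0→3, due 9, tardiness 0
J2: 3→11, due 10, tardiness 1
J3: 11→13, due 20, tardiness 0
J4: 13→19, due 6, tardiness 13
J5: 19→23, due 17, tardiness 6
Maximum = 13.

13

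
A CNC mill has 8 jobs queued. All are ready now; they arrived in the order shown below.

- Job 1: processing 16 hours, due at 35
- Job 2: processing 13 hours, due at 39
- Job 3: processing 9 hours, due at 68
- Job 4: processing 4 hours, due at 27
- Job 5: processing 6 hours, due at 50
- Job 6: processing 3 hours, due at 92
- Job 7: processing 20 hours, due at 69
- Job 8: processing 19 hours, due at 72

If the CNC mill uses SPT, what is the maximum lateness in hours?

SPT (increasing processing time): Job 6 Job 4 Job 5 Job 3 Job 2 Job 1 Job 8 Job 7.
Job 6: 0→3, due 92, lateness -89
Job 4: 3→7, due 27, lateness -20
Job 5: 7→13, due 50, lateness -37
Job 3: 13→22, due 68, lateness -46
Job 2: 22→35, due 39, lateness -4
Job 1: 35→51, due 35, lateness 16
Job 8: 51→70, due 72, lateness -2
Job 7: 70→90, due 69, lateness 21
Maximum = 21.

21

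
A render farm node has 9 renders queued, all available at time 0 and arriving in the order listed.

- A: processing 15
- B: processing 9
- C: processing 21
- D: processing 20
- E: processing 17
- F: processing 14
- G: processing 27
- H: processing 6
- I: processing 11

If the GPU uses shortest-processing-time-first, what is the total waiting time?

419

SPT (increasing processing time): H B I F A E D C G.
H: waits 0, runs 0→6
B: waits 6, runs 6→15
I: waits 15, runs 15→26
F: waits 26, runs 26→40
A: waits 40, runs 40→55
E: waits 55, runs 55→72
D: waits 72, runs 72→92
C: waits 92, runs 92→113
G: waits 113, runs 113→140
Sum = 0+6+15+26+40+55+72+92+113 = 419.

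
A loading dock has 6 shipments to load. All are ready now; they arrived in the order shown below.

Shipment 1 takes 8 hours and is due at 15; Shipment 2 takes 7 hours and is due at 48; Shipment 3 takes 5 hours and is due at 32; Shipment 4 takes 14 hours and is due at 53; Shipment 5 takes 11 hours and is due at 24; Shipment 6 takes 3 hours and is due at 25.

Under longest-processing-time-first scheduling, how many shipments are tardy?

LPT (decreasing processing time): Shipment 4 Shipment 5 Shipment 1 Shipment 2 Shipment 3 Shipment 6.
Shipment 4: 0→14, due 53, tardiness 0
Shipment 5: 14→25, due 24, tardiness 1
Shipment 1: 25→33, due 15, tardiness 18
Shipment 2: 33→40, due 48, tardiness 0
Shipment 3: 40→45, due 32, tardiness 13
Shipment 6: 45→48, due 25, tardiness 23
Late shipments: 4.

4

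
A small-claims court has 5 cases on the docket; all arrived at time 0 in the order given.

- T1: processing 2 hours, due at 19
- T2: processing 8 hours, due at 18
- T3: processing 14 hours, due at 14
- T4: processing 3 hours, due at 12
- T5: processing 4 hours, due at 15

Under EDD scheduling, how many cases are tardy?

4

EDD (increasing due date): T4 T3 T5 T2 T1.
T4: 0→3, due 12, tardiness 0
T3: 3→17, due 14, tardiness 3
T5: 17→21, due 15, tardiness 6
T2: 21→29, due 18, tardiness 11
T1: 29→31, due 19, tardiness 12
Late cases: 4.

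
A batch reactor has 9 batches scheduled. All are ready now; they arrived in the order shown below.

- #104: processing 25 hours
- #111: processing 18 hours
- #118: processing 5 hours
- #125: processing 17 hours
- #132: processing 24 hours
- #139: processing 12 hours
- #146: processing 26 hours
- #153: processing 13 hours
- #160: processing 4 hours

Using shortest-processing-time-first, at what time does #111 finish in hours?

69

SPT (increasing processing time): #160 #118 #139 #153 #125 #111 #132 #104 #146.
#160: 0→4
#118: 4→9
#139: 9→21
#153: 21→34
#125: 34→51
#111: 51→69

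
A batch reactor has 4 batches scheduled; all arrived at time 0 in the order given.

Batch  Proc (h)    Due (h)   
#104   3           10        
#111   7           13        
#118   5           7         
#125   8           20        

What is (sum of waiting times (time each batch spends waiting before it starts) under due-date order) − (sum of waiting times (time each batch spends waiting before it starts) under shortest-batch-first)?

EDD (increasing due date): #118 #104 #111 #125.
#118: waits 0, runs 0→5
#104: waits 5, runs 5→8
#111: waits 8, runs 8→15
#125: waits 15, runs 15→23
Sum = 0+5+8+15 = 28.
SPT (increasing processing time): #104 #118 #111 #125.
#104: waits 0, runs 0→3
#118: waits 3, runs 3→8
#111: waits 8, runs 8→15
#125: waits 15, runs 15→23
Sum = 0+3+8+15 = 26.
Difference = 28 − 26 = 2.

2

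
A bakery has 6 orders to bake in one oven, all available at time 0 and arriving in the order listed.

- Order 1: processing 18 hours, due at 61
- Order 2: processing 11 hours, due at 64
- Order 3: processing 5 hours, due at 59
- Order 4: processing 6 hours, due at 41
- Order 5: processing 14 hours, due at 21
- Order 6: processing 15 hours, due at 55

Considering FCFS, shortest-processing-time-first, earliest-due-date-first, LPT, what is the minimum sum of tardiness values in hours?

FIFO (arrival order): Order 1 Order 2 Order 3 Order 4 Order 5 Order 6.
Order 1: 0→18, due 61, tardiness 0
Order 2: 18→29, due 64, tardiness 0
Order 3: 29→34, due 59, tardiness 0
Order 4: 34→40, due 41, tardiness 0
Order 5: 40→54, due 21, tardiness 33
Order 6: 54→69, due 55, tardiness 14
Sum = 0+0+0+0+33+14 = 47.
SPT (increasing processing time): Order 3 Order 4 Order 2 Order 5 Order 6 Order 1.
Order 3: 0→5, due 59, tardiness 0
Order 4: 5→11, due 41, tardiness 0
Order 2: 11→22, due 64, tardiness 0
Order 5: 22→36, due 21, tardiness 15
Order 6: 36→51, due 55, tardiness 0
Order 1: 51→69, due 61, tardiness 8
Sum = 0+0+0+15+0+8 = 23.
EDD (increasing due date): Order 5 Order 4 Order 6 Order 3 Order 1 Order 2.
Order 5: 0→14, due 21, tardiness 0
Order 4: 14→20, due 41, tardiness 0
Order 6: 20→35, due 55, tardiness 0
Order 3: 35→40, due 59, tardiness 0
Order 1: 40→58, due 61, tardiness 0
Order 2: 58→69, due 64, tardiness 5
Sum = 0+0+0+0+0+5 = 5.
LPT (decreasing processing time): Order 1 Order 6 Order 5 Order 2 Order 4 Order 3.
Order 1: 0→18, due 61, tardiness 0
Order 6: 18→33, due 55, tardiness 0
Order 5: 33→47, due 21, tardiness 26
Order 2: 47→58, due 64, tardiness 0
Order 4: 58→64, due 41, tardiness 23
Order 3: 64→69, due 59, tardiness 10
Sum = 0+0+26+0+23+10 = 59.
FIFO 47, SPT 23, EDD 5, LPT 59 → minimum 5.

5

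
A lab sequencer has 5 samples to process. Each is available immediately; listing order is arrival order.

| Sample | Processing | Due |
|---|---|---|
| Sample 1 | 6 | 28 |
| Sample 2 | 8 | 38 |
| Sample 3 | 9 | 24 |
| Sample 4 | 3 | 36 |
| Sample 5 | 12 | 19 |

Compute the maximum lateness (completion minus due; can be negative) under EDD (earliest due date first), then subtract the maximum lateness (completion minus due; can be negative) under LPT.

EDD (increasing due date): Sample 5 Sample 3 Sample 1 Sample 4 Sample 2.
Sample 5: 0→12, due 19, lateness -7
Sample 3: 12→21, due 24, lateness -3
Sample 1: 21→27, due 28, lateness -1
Sample 4: 27→30, due 36, lateness -6
Sample 2: 30→38, due 38, lateness 0
Maximum = 0.
LPT (decreasing processing time): Sample 5 Sample 3 Sample 2 Sample 1 Sample 4.
Sample 5: 0→12, due 19, lateness -7
Sample 3: 12→21, due 24, lateness -3
Sample 2: 21→29, due 38, lateness -9
Sample 1: 29→35, due 28, lateness 7
Sample 4: 35→38, due 36, lateness 2
Maximum = 7.
Difference = 0 − 7 = -7.

-7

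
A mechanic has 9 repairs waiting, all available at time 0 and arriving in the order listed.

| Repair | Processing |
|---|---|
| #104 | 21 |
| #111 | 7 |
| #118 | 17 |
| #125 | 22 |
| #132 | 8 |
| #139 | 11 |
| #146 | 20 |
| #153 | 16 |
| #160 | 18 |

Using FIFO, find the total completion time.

690

FIFO (arrival order): #104 #111 #118 #125 #132 #139 #146 #153 #160.
#104: 0→21
#111: 21→28
#118: 28→45
#125: 45→67
#132: 67→75
#139: 75→86
#146: 86→106
#153: 106→122
#160: 122→140
Sum = 21+28+45+67+75+86+106+122+140 = 690.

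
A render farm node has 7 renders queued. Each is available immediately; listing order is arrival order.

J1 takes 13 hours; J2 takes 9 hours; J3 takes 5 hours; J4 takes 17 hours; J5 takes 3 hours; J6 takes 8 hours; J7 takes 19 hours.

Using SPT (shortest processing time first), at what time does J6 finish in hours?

16

SPT (increasing processing time): J5 J3 J6 J2 J1 J4 J7.
J5: 0→3
J3: 3→8
J6: 8→16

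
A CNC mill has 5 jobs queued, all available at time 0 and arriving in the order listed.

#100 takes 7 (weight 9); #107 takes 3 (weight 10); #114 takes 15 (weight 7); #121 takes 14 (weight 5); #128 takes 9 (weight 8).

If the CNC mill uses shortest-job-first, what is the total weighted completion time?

773

SPT (increasing processing time): #107 #100 #128 #121 #114.
#107: finishes 3, weight 10, w·C = 30
#100: finishes 10, weight 9, w·C = 90
#128: finishes 19, weight 8, w·C = 152
#121: finishes 33, weight 5, w·C = 165
#114: finishes 48, weight 7, w·C = 336
Sum = 30+90+152+165+336 = 773.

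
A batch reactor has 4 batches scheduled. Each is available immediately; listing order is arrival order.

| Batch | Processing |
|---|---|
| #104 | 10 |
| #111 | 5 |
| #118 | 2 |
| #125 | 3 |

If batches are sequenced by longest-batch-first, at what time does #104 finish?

10

LPT (decreasing processing time): #104 #111 #125 #118.
#104: 0→10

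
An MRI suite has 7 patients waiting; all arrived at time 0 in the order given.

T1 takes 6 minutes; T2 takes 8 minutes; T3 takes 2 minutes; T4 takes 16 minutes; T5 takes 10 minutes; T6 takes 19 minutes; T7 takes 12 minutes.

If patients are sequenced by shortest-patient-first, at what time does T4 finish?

SPT (increasing processing time): T3 T1 T2 T5 T7 T4 T6.
T3: 0→2
T1: 2→8
T2: 8→16
T5: 16→26
T7: 26→38
T4: 38→54

54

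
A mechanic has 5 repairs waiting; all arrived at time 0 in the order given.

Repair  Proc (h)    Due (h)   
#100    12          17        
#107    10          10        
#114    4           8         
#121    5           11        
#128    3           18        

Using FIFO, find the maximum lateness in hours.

FIFO (arrival order): #100 #107 #114 #121 #128.
#100: 0→12, due 17, lateness -5
#107: 12→22, due 10, lateness 12
#114: 22→26, due 8, lateness 18
#121: 26→31, due 11, lateness 20
#128: 31→34, due 18, lateness 16
Maximum = 20.

20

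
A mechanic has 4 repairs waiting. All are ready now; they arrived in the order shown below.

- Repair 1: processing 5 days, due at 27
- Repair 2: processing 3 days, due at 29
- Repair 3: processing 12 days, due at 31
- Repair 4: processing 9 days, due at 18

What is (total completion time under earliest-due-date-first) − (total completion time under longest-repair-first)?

-19

EDD (increasing due date): Repair 4 Repair 1 Repair 2 Repair 3.
Repair 4: 0→9
Repair 1: 9→14
Repair 2: 14→17
Repair 3: 17→29
Sum = 9+14+17+29 = 69.
LPT (decreasing processing time): Repair 3 Repair 4 Repair 1 Repair 2.
Repair 3: 0→12
Repair 4: 12→21
Repair 1: 21→26
Repair 2: 26→29
Sum = 12+21+26+29 = 88.
Difference = 69 − 88 = -19.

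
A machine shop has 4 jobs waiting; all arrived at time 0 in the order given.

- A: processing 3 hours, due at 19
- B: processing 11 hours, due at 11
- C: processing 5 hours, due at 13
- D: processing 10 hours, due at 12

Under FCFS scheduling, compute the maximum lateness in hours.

FIFO (arrival order): A B C D.
A: 0→3, due 19, lateness -16
B: 3→14, due 11, lateness 3
C: 14→19, due 13, lateness 6
D: 19→29, due 12, lateness 17
Maximum = 17.

17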